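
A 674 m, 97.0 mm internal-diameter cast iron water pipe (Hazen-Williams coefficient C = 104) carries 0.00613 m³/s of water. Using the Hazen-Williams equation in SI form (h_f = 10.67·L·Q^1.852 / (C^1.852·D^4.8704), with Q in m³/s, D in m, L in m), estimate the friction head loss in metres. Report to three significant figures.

h_f ≈ 9.09 m

h_f = 10.67·674·0.00613^1.852 / (104^1.852·0.0970^4.8704) = 9.088 m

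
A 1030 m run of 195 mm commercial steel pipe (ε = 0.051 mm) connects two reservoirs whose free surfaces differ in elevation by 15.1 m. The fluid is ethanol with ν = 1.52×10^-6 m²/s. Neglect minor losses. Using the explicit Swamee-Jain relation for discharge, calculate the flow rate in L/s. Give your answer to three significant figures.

Swamee-Jain (Type II): Q = -0.965·√(gD⁵h_f/L)·ln[ε/(3.7D) + √(3.17ν²L/(gD³h_f))]
√(gD⁵h_f/L) = √(9.81·0.195⁵·15.1/1030) = 0.006368
ε/(3.7D) = 7.07×10^-5; √(3.17ν²L/(gD³h_f)) = 8.29×10^-5
Q = -0.965·0.006368·ln(1.536×10^-4) = 0.05396 m³/s
Check: V = 1.81 m/s, Re = 2.32×10^5, f = 0.01725, h_f = 15.2 m ≈ 15.1 m ✓

Q ≈ 54.0 L/s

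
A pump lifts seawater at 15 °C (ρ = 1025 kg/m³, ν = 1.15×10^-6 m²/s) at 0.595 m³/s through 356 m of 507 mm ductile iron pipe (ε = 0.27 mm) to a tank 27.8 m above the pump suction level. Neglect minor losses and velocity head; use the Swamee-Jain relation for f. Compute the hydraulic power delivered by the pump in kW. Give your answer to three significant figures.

P_hyd ≈ 199 kW

V = 4Q/(πD²) = 2.947 m/s; Re = 1.30×10^6; ε/D = 5.33×10^-4; f = 0.01740
h_f = f(L/D)V²/2g = 5.409 m
Total head H = z + h_f = 27.8 + 5.409 = 33.21 m
P_hyd = ρgQH = 1025·9.81·0.595·33.21 = 198.7 kW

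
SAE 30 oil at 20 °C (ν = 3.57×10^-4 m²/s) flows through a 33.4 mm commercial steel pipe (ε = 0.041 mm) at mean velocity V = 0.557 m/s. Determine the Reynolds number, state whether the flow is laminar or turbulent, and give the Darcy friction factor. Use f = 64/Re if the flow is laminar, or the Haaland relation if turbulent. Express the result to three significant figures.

Re = VD/ν = 0.5570·0.0334/3.57×10^-4 = 52.1
Re < 2300 → laminar → f = 64/Re = 1.228

Re ≈ 52.1; laminar; f = 64/Re ≈ 1.23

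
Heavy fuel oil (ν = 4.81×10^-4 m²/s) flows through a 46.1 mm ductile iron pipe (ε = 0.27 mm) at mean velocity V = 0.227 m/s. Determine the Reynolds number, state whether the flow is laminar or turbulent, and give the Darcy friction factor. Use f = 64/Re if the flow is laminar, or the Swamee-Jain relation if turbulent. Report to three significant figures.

Re = VD/ν = 0.2270·0.0461/4.81×10^-4 = 21.8
Re < 2300 → laminar → f = 64/Re = 2.942

Re ≈ 21.8; laminar; f = 64/Re ≈ 2.94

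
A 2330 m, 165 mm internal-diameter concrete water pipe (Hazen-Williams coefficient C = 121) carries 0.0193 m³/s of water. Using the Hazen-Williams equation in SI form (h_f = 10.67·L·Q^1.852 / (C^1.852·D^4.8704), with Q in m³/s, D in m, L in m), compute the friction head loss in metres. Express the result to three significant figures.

h_f ≈ 14.9 m

h_f = 10.67·2330·0.0193^1.852 / (121^1.852·0.165^4.8704) = 14.94 m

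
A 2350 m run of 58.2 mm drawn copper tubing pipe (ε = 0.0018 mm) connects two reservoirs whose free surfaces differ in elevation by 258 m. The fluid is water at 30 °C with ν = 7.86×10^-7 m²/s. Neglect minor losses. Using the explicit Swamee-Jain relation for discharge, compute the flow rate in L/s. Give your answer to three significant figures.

Swamee-Jain (Type II): Q = -0.965·√(gD⁵h_f/L)·ln[ε/(3.7D) + √(3.17ν²L/(gD³h_f))]
√(gD⁵h_f/L) = √(9.81·0.0582⁵·258/2350) = 8.480×10^-4
ε/(3.7D) = 8.36×10^-6; √(3.17ν²L/(gD³h_f)) = 9.60×10^-5
Q = -0.965·8.480×10^-4·ln(1.044×10^-4) = 0.007502 m³/s
Check: V = 2.82 m/s, Re = 2.09×10^5, f = 0.01569, h_f = 257 m ≈ 258 m ✓

Q ≈ 7.50 L/s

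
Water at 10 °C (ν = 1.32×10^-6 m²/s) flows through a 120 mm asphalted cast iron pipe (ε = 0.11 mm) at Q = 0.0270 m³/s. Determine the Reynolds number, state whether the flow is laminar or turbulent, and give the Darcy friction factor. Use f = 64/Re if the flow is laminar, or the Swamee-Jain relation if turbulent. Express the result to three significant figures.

V = 4Q/(πD²) = 2.387 m/s
Re = VD/ν = 2.387·0.120/1.32×10^-6 = 2.17×10^5
Re > 4000 → turbulent; ε/D = 9.17×10^-4
Swamee-Jain: f = 0.02075

Re ≈ 2.17×10^5; turbulent; f ≈ 0.0208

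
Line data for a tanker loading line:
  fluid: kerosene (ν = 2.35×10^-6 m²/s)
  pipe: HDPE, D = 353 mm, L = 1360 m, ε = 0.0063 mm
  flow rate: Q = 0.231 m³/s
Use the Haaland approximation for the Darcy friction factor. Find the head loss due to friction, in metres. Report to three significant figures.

h_f ≈ 15.4 m

V = 4Q/(πD²) = 4·0.231/(π·0.353²) = 2.360 m/s
Re = VD/ν = 2.360·0.353/2.35×10^-6 = 3.55×10^5 → turbulent
ε/D = 0.0063/353 = 1.78×10^-5
Haaland: f = 0.01407
h_f = f(L/D)V²/(2g) = 0.01407·(1360/0.353)·2.360²/(2·9.81) = 15.39 m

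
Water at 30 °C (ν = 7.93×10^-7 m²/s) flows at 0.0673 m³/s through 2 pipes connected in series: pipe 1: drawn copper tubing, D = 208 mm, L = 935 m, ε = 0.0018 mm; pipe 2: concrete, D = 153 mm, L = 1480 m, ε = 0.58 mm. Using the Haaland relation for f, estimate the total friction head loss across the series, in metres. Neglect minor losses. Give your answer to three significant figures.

Pipe 1: V = 1.981 m/s, Re = 5.20×10^5, ε/D = 8.65×10^-6, f = 0.01307, h_1 = f(L/D)V²/2g = 11.75 m
Pipe 2: V = 3.661 m/s, Re = 7.06×10^5, ε/D = 0.00379, f = 0.02818, h_2 = f(L/D)V²/2g = 186.2 m
Series → Q common, losses add: H = Σh = 197.9 m

H ≈ 198 m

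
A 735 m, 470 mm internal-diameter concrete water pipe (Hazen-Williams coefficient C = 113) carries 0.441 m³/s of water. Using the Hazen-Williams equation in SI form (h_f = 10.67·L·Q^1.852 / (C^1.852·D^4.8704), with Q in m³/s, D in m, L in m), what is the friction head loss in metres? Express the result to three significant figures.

h_f ≈ 10.7 m

h_f = 10.67·735·0.441^1.852 / (113^1.852·0.470^4.8704) = 10.73 m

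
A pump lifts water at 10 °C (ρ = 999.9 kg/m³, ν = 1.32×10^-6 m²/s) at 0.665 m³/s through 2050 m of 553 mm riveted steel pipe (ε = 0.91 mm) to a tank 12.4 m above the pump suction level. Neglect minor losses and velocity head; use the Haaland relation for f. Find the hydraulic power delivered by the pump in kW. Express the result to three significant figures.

P_hyd ≈ 293 kW

V = 4Q/(πD²) = 2.769 m/s; Re = 1.16×10^6; ε/D = 0.00165; f = 0.02246
h_f = f(L/D)V²/2g = 32.53 m
Total head H = z + h_f = 12.4 + 32.53 = 44.93 m
P_hyd = ρgQH = 999.9·9.81·0.665·44.93 = 293.1 kW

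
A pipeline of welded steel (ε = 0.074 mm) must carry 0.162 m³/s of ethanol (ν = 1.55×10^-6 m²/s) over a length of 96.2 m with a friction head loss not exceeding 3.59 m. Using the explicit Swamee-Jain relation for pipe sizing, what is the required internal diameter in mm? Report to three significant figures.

D ≈ 252 mm

Swamee-Jain (Type III): D = 0.66·[ε^1.25·(LQ²/(gh_f))^4.75 + ν·Q^9.4·(L/(gh_f))^5.2]^0.04
LQ²/(gh_f) = 0.07169; L/(gh_f) = 2.732
Term 1 = ε^1.25·(…)^4.75 = 2.51×10^-11; Term 2 = ν·Q^9.4·(…)^5.2 = 1.07×10^-11
D = 0.66·(2.51×10^-11 + 1.07×10^-11)^0.04 = 0.2522 m = 252 mm
Check: V = 3.24 m/s, Re = 5.28×10^5, f = 0.01626, h_f = 3.33 m ≈ 3.59 m ✓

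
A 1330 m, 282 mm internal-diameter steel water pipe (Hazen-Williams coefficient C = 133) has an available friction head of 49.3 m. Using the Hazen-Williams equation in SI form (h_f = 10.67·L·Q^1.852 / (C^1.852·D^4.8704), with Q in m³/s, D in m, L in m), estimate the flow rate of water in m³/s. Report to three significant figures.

Q ≈ 0.224 m³/s

Rearranging: Q = [h_f·C^1.852·D^4.8704 / (10.67·L)]^(1/1.852)
Q = [49.3·133^1.852·0.282^4.8704 / (10.67·1330)]^0.540 = 0.2240 m³/s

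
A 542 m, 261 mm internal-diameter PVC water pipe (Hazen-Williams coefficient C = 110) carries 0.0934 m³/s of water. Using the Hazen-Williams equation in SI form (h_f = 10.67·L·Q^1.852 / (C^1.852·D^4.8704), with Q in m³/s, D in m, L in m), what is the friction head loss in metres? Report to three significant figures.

h_f = 10.67·542·0.0934^1.852 / (110^1.852·0.261^4.8704) = 8.237 m

h_f ≈ 8.24 m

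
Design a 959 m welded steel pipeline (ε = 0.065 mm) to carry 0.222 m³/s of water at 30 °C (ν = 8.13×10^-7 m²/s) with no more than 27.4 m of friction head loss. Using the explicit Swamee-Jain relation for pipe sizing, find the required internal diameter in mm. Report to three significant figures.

Swamee-Jain (Type III): D = 0.66·[ε^1.25·(LQ²/(gh_f))^4.75 + ν·Q^9.4·(L/(gh_f))^5.2]^0.04
LQ²/(gh_f) = 0.1758; L/(gh_f) = 3.568
Term 1 = ε^1.25·(…)^4.75 = 1.51×10^-9; Term 2 = ν·Q^9.4·(…)^5.2 = 4.35×10^-10
D = 0.66·(1.51×10^-9 + 4.35×10^-10)^0.04 = 0.2959 m = 296 mm
Check: V = 3.23 m/s, Re = 1.17×10^6, f = 0.01486, h_f = 25.6 m ≈ 27.4 m ✓

D ≈ 296 mm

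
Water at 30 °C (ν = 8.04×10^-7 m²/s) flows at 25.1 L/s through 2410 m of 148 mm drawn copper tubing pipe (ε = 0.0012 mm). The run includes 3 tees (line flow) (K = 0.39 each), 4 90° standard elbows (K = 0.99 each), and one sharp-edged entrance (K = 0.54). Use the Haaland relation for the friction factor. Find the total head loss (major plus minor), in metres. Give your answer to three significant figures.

V = 4Q/(πD²) = 1.459 m/s; V²/2g = 0.1085 m
Re = 2.69×10^5, ε/D = 8.11×10^-6 → f = 0.01470 (Haaland)
Major: h_f = f(L/D)·V²/2g = 0.01470·16284·0.1085 = 25.98 m
Minor: ΣK = 5.67; h_m = ΣK·V²/2g = 0.6152 m
Total H_L = 25.98 + 0.6152 = 26.59 m

H_L ≈ 26.6 m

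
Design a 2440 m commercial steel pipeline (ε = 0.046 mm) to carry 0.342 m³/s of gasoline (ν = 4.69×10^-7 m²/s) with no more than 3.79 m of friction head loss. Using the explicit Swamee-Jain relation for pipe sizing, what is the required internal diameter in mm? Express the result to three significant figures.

D ≈ 605 mm

Swamee-Jain (Type III): D = 0.66·[ε^1.25·(LQ²/(gh_f))^4.75 + ν·Q^9.4·(L/(gh_f))^5.2]^0.04
LQ²/(gh_f) = 7.676; L/(gh_f) = 65.63
Term 1 = ε^1.25·(…)^4.75 = 0.0607; Term 2 = ν·Q^9.4·(…)^5.2 = 0.0549
D = 0.66·(0.0607 + 0.0549)^0.04 = 0.6054 m = 605 mm
Check: V = 1.19 m/s, Re = 1.53×10^6, f = 0.01267, h_f = 3.67 m ≈ 3.79 m ✓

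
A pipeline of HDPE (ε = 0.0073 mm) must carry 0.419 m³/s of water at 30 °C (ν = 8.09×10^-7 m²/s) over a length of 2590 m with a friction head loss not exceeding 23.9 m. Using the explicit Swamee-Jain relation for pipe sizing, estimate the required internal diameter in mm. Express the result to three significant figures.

Swamee-Jain (Type III): D = 0.66·[ε^1.25·(LQ²/(gh_f))^4.75 + ν·Q^9.4·(L/(gh_f))^5.2]^0.04
LQ²/(gh_f) = 1.939; L/(gh_f) = 11.05
Term 1 = ε^1.25·(…)^4.75 = 8.82×10^-6; Term 2 = ν·Q^9.4·(…)^5.2 = 6.05×10^-5
D = 0.66·(8.82×10^-6 + 6.05×10^-5)^0.04 = 0.4500 m = 450 mm
Check: V = 2.63 m/s, Re = 1.47×10^6, f = 0.01138, h_f = 23.2 m ≈ 23.9 m ✓

D ≈ 450 mm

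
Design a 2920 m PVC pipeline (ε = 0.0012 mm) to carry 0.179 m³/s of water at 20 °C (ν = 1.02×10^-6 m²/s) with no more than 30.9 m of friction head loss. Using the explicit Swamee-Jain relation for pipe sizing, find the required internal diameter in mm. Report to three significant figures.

Swamee-Jain (Type III): D = 0.66·[ε^1.25·(LQ²/(gh_f))^4.75 + ν·Q^9.4·(L/(gh_f))^5.2]^0.04
LQ²/(gh_f) = 0.3086; L/(gh_f) = 9.633
Term 1 = ε^1.25·(…)^4.75 = 1.49×10^-10; Term 2 = ν·Q^9.4·(…)^5.2 = 1.26×10^-8
D = 0.66·(1.49×10^-10 + 1.26×10^-8)^0.04 = 0.3190 m = 319 mm
Check: V = 2.24 m/s, Re = 7.00×10^5, f = 0.01241, h_f = 29.0 m ≈ 30.9 m ✓

D ≈ 319 mm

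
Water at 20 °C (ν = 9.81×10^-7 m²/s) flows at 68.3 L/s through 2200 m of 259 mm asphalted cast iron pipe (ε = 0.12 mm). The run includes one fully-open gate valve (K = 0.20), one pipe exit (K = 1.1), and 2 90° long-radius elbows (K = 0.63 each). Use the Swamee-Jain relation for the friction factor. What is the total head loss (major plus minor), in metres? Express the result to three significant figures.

H_L ≈ 13.3 m

V = 4Q/(πD²) = 1.296 m/s; V²/2g = 0.08566 m
Re = 3.42×10^5, ε/D = 4.63×10^-4 → f = 0.01795 (Swamee-Jain)
Major: h_f = f(L/D)·V²/2g = 0.01795·8494·0.08566 = 13.06 m
Minor: ΣK = 2.56; h_m = ΣK·V²/2g = 0.2193 m
Total H_L = 13.06 + 0.2193 = 13.28 m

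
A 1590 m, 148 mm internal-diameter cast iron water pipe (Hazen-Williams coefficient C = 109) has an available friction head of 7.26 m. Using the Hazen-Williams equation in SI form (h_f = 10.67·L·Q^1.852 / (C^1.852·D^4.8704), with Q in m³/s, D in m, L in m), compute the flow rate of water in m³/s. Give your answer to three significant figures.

Q ≈ 0.0109 m³/s

Rearranging: Q = [h_f·C^1.852·D^4.8704 / (10.67·L)]^(1/1.852)
Q = [7.26·109^1.852·0.148^4.8704 / (10.67·1590)]^0.540 = 0.01088 m³/s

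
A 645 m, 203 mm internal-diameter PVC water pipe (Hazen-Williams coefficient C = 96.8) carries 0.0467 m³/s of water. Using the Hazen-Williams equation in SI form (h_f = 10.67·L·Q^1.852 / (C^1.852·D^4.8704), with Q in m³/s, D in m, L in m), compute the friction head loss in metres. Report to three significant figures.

h_f = 10.67·645·0.0467^1.852 / (96.8^1.852·0.203^4.8704) = 11.70 m

h_f ≈ 11.7 m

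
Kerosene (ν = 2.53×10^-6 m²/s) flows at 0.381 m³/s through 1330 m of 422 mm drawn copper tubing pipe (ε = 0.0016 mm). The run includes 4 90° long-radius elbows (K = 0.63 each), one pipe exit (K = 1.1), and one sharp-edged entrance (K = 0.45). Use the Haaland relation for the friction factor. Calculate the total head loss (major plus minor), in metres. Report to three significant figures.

H_L ≈ 17.4 m

V = 4Q/(πD²) = 2.724 m/s; V²/2g = 0.3782 m
Re = 4.54×10^5, ε/D = 3.79×10^-6 → f = 0.01333 (Haaland)
Major: h_f = f(L/D)·V²/2g = 0.01333·3152·0.3782 = 15.89 m
Minor: ΣK = 4.07; h_m = ΣK·V²/2g = 1.539 m
Total H_L = 15.89 + 1.539 = 17.43 m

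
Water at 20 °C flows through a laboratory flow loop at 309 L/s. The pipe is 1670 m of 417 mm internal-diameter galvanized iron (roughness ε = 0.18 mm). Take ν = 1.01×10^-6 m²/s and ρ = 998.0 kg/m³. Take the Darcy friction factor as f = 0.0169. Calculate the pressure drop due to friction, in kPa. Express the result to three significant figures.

Δp ≈ 173 kPa

V = 4Q/(πD²) = 4·0.309/(π·0.417²) = 2.263 m/s
h_f = f(L/D)V²/(2g) = 0.01690·(1670/0.417)·2.263²/(2·9.81) = 17.66 m
Δp = ρg·h_f = 998.0·9.81·17.66 = 172.9 kPa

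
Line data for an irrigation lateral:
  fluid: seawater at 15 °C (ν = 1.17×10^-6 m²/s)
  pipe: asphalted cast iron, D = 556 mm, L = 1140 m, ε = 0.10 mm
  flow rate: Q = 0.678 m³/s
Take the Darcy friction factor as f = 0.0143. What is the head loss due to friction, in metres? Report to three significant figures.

V = 4Q/(πD²) = 4·0.678/(π·0.556²) = 2.792 m/s
h_f = f(L/D)V²/(2g) = 0.01430·(1140/0.556)·2.792²/(2·9.81) = 11.65 m

h_f ≈ 11.7 m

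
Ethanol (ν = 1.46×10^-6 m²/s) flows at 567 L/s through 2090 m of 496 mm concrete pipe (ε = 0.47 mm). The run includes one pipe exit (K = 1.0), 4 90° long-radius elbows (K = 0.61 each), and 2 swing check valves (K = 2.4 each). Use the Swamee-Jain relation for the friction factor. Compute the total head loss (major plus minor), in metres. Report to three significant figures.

H_L ≈ 40.2 m

V = 4Q/(πD²) = 2.934 m/s; V²/2g = 0.4389 m
Re = 9.97×10^5, ε/D = 9.48×10^-4 → f = 0.01979 (Swamee-Jain)
Major: h_f = f(L/D)·V²/2g = 0.01979·4214·0.4389 = 36.60 m
Minor: ΣK = 8.24; h_m = ΣK·V²/2g = 3.616 m
Total H_L = 36.60 + 3.616 = 40.21 m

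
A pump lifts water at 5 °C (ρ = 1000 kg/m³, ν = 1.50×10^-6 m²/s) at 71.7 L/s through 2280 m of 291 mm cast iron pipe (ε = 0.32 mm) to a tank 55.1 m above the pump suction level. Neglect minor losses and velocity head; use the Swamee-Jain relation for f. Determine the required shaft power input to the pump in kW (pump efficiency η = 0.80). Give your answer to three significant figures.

P_shaft ≈ 57.2 kW

V = 4Q/(πD²) = 1.078 m/s; Re = 2.09×10^5; ε/D = 0.00110; f = 0.02152
h_f = f(L/D)V²/2g = 9.989 m
Total head H = z + h_f = 55.1 + 9.989 = 65.09 m
P_hyd = ρgQH = 1000·9.81·0.0717·65.09 = 45.78 kW
P_shaft = P_hyd/η = 45.78/0.80 = 57.23 kW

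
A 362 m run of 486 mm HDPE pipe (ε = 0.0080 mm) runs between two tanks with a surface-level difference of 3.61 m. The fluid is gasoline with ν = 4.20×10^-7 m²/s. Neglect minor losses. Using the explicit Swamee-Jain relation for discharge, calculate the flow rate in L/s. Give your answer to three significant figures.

Q ≈ 565 L/s

Swamee-Jain (Type II): Q = -0.965·√(gD⁵h_f/L)·ln[ε/(3.7D) + √(3.17ν²L/(gD³h_f))]
√(gD⁵h_f/L) = √(9.81·0.486⁵·3.61/362) = 0.05150
ε/(3.7D) = 4.45×10^-6; √(3.17ν²L/(gD³h_f)) = 7.06×10^-6
Q = -0.965·0.05150·ln(1.151×10^-5) = 0.5652 m³/s
Check: V = 3.05 m/s, Re = 3.53×10^6, f = 0.01029, h_f = 3.63 m ≈ 3.61 m ✓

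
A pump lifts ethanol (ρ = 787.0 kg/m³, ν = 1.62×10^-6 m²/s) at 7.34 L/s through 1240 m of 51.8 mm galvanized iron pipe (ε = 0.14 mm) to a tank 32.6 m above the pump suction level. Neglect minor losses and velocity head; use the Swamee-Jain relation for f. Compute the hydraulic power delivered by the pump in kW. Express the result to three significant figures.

P_hyd ≈ 24.4 kW

V = 4Q/(πD²) = 3.483 m/s; Re = 1.11×10^5; ε/D = 0.00270; f = 0.02691
h_f = f(L/D)V²/2g = 398.3 m
Total head H = z + h_f = 32.6 + 398.3 = 430.9 m
P_hyd = ρgQH = 787.0·9.81·0.00734·430.9 = 24.42 kW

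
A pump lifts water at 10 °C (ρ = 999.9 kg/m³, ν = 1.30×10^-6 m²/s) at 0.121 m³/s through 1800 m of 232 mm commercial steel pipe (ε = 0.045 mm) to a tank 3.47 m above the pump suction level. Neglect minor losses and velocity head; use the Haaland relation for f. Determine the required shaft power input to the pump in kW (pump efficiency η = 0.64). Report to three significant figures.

P_shaft ≈ 97.8 kW

V = 4Q/(πD²) = 2.862 m/s; Re = 5.11×10^5; ε/D = 1.94×10^-4; f = 0.01521
h_f = f(L/D)V²/2g = 49.26 m
Total head H = z + h_f = 3.47 + 49.26 = 52.73 m
P_hyd = ρgQH = 999.9·9.81·0.121·52.73 = 62.59 kW
P_shaft = P_hyd/η = 62.59/0.64 = 97.79 kW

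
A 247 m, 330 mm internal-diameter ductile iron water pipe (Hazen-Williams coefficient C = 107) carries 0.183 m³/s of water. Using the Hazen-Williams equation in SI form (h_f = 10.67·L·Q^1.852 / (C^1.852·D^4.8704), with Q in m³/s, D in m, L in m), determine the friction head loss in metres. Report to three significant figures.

h_f ≈ 4.38 m

h_f = 10.67·247·0.183^1.852 / (107^1.852·0.330^4.8704) = 4.381 m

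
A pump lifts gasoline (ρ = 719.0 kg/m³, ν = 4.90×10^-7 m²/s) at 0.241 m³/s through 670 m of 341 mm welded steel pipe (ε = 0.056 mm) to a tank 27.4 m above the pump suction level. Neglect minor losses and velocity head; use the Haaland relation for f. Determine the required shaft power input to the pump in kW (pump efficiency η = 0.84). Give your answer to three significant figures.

P_shaft ≈ 74.9 kW

V = 4Q/(πD²) = 2.639 m/s; Re = 1.84×10^6; ε/D = 1.64×10^-4; f = 0.01378
h_f = f(L/D)V²/2g = 9.608 m
Total head H = z + h_f = 27.4 + 9.608 = 37.01 m
P_hyd = ρgQH = 719.0·9.81·0.241·37.01 = 62.91 kW
P_shaft = P_hyd/η = 62.91/0.84 = 74.89 kW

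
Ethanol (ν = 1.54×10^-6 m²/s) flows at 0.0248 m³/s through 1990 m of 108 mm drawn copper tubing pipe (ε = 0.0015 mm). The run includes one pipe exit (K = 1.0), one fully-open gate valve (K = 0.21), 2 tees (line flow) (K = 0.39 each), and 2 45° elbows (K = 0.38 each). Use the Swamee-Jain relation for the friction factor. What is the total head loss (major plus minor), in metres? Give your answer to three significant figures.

H_L ≈ 110 m

V = 4Q/(πD²) = 2.707 m/s; V²/2g = 0.3735 m
Re = 1.90×10^5, ε/D = 1.39×10^-5 → f = 0.01581 (Swamee-Jain)
Major: h_f = f(L/D)·V²/2g = 0.01581·18426·0.3735 = 108.8 m
Minor: ΣK = 2.75; h_m = ΣK·V²/2g = 1.027 m
Total H_L = 108.8 + 1.027 = 109.9 m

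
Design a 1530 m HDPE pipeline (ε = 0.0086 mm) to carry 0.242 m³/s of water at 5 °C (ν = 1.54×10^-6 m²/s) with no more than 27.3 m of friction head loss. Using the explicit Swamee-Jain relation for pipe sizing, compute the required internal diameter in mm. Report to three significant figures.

D ≈ 327 mm

Swamee-Jain (Type III): D = 0.66·[ε^1.25·(LQ²/(gh_f))^4.75 + ν·Q^9.4·(L/(gh_f))^5.2]^0.04
LQ²/(gh_f) = 0.3346; L/(gh_f) = 5.713
Term 1 = ε^1.25·(…)^4.75 = 2.57×10^-9; Term 2 = ν·Q^9.4·(…)^5.2 = 2.14×10^-8
D = 0.66·(2.57×10^-9 + 2.14×10^-8)^0.04 = 0.3272 m = 327 mm
Check: V = 2.88 m/s, Re = 6.12×10^5, f = 0.01309, h_f = 25.9 m ≈ 27.3 m ✓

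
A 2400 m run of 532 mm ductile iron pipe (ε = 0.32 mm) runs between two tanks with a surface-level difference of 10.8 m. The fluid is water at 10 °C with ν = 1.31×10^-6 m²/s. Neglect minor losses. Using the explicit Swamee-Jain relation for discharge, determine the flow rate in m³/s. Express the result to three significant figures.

Q ≈ 0.358 m³/s

Swamee-Jain (Type II): Q = -0.965·√(gD⁵h_f/L)·ln[ε/(3.7D) + √(3.17ν²L/(gD³h_f))]
√(gD⁵h_f/L) = √(9.81·0.532⁵·10.8/2400) = 0.04337
ε/(3.7D) = 1.63×10^-4; √(3.17ν²L/(gD³h_f)) = 2.86×10^-5
Q = -0.965·0.04337·ln(1.912×10^-4) = 0.3584 m³/s
Check: V = 1.61 m/s, Re = 6.55×10^5, f = 0.01819, h_f = 10.9 m ≈ 10.8 m ✓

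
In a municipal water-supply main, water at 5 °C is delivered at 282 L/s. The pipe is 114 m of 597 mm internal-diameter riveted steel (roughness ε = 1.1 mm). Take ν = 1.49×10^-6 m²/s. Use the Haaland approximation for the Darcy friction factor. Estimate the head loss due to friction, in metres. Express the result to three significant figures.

h_f ≈ 0.231 m

V = 4Q/(πD²) = 4·0.282/(π·0.597²) = 1.007 m/s
Re = VD/ν = 1.007·0.597/1.49×10^-6 = 4.04×10^5 → turbulent
ε/D = 1.1/597 = 0.00184
Haaland: f = 0.02338
h_f = f(L/D)V²/(2g) = 0.02338·(114/0.597)·1.007²/(2·9.81) = 0.2310 m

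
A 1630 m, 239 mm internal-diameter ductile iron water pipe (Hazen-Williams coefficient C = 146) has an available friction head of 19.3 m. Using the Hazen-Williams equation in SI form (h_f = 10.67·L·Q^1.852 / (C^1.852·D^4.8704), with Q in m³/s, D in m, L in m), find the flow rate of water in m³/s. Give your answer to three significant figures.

Q ≈ 0.0859 m³/s

Rearranging: Q = [h_f·C^1.852·D^4.8704 / (10.67·L)]^(1/1.852)
Q = [19.3·146^1.852·0.239^4.8704 / (10.67·1630)]^0.540 = 0.08594 m³/s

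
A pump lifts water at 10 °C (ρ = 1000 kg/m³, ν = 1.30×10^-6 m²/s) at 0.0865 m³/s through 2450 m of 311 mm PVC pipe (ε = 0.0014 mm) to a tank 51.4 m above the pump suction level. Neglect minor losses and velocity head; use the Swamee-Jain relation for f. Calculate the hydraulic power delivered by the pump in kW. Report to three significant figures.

V = 4Q/(πD²) = 1.139 m/s; Re = 2.72×10^5; ε/D = 4.50×10^-6; f = 0.01469
h_f = f(L/D)V²/2g = 7.647 m
Total head H = z + h_f = 51.4 + 7.647 = 59.05 m
P_hyd = ρgQH = 1000·9.81·0.0865·59.05 = 50.10 kW

P_hyd ≈ 50.1 kW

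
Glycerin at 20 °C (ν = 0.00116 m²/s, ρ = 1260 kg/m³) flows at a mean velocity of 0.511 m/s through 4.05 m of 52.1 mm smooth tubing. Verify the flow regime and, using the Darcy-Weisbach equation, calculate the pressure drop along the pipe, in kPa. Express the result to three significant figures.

Δp ≈ 35.7 kPa

Re = VD/ν = 0.511·0.05210/0.00116 = 23.0 → laminar (Re < 2300)
f = 64/Re = 2.789
h_f = f(L/D)V²/(2g) = 2.789·(4.05/0.05210)·0.511²/(2·9.81) = 2.885 m
Δp = ρg·h_f = 1260·9.81·2.885 = 35.66 kPa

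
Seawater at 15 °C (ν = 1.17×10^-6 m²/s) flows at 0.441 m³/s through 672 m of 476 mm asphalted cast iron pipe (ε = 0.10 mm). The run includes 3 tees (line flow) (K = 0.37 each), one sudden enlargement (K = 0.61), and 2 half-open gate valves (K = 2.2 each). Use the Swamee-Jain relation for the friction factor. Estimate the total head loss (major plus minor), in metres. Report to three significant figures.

V = 4Q/(πD²) = 2.478 m/s; V²/2g = 0.3130 m
Re = 1.01×10^6, ε/D = 2.10×10^-4 → f = 0.01487 (Swamee-Jain)
Major: h_f = f(L/D)·V²/2g = 0.01487·1412·0.3130 = 6.573 m
Minor: ΣK = 6.12; h_m = ΣK·V²/2g = 1.916 m
Total H_L = 6.573 + 1.916 = 8.488 m

H_L ≈ 8.49 m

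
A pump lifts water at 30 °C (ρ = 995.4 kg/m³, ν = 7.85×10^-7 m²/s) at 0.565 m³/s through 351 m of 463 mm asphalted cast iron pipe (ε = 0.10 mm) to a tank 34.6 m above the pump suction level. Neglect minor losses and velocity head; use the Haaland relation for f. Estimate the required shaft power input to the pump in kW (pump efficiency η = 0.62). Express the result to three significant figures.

V = 4Q/(πD²) = 3.356 m/s; Re = 1.98×10^6; ε/D = 2.16×10^-4; f = 0.01440
h_f = f(L/D)V²/2g = 6.266 m
Total head H = z + h_f = 34.6 + 6.266 = 40.87 m
P_hyd = ρgQH = 995.4·9.81·0.565·40.87 = 225.5 kW
P_shaft = P_hyd/η = 225.5/0.62 = 363.7 kW

P_shaft ≈ 364 kW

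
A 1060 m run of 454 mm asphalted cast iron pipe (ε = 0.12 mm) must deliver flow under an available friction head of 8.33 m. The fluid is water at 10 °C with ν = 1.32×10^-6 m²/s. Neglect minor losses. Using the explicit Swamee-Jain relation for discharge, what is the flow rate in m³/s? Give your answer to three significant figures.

Swamee-Jain (Type II): Q = -0.965·√(gD⁵h_f/L)·ln[ε/(3.7D) + √(3.17ν²L/(gD³h_f))]
√(gD⁵h_f/L) = √(9.81·0.454⁵·8.33/1060) = 0.03856
ε/(3.7D) = 7.14×10^-5; √(3.17ν²L/(gD³h_f)) = 2.77×10^-5
Q = -0.965·0.03856·ln(9.911×10^-5) = 0.3431 m³/s
Check: V = 2.12 m/s, Re = 7.29×10^5, f = 0.01569, h_f = 8.38 m ≈ 8.33 m ✓

Q ≈ 0.343 m³/s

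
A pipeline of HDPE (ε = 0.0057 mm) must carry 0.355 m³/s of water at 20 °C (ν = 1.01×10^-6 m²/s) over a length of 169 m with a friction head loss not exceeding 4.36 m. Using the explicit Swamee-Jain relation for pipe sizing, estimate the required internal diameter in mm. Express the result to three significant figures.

D ≈ 344 mm

Swamee-Jain (Type III): D = 0.66·[ε^1.25·(LQ²/(gh_f))^4.75 + ν·Q^9.4·(L/(gh_f))^5.2]^0.04
LQ²/(gh_f) = 0.4980; L/(gh_f) = 3.951
Term 1 = ε^1.25·(…)^4.75 = 1.02×10^-8; Term 2 = ν·Q^9.4·(…)^5.2 = 7.58×10^-8
D = 0.66·(1.02×10^-8 + 7.58×10^-8)^0.04 = 0.3443 m = 344 mm
Check: V = 3.81 m/s, Re = 1.30×10^6, f = 0.01157, h_f = 4.21 m ≈ 4.36 m ✓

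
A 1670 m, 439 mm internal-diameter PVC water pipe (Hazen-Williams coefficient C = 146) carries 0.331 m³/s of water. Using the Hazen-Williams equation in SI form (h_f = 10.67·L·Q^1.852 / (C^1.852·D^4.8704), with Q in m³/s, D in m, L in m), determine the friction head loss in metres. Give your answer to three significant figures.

h_f ≈ 12.4 m

h_f = 10.67·1670·0.331^1.852 / (146^1.852·0.439^4.8704) = 12.43 m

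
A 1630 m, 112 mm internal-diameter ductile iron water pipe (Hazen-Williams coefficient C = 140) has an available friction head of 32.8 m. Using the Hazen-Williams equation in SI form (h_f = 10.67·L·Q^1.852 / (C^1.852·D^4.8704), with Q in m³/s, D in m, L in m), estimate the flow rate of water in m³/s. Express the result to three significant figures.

Rearranging: Q = [h_f·C^1.852·D^4.8704 / (10.67·L)]^(1/1.852)
Q = [32.8·140^1.852·0.112^4.8704 / (10.67·1630)]^0.540 = 0.01495 m³/s

Q ≈ 0.0150 m³/s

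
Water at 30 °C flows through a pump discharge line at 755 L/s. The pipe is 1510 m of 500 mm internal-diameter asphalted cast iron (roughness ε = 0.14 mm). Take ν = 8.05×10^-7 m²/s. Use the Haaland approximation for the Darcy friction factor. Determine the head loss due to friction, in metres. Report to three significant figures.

V = 4Q/(πD²) = 4·0.755/(π·0.500²) = 3.845 m/s
Re = VD/ν = 3.845·0.500/8.05×10^-7 = 2.39×10^6 → turbulent
ε/D = 0.14/500 = 2.80×10^-4
Haaland: f = 0.01504
h_f = f(L/D)V²/(2g) = 0.01504·(1510/0.500)·3.845²/(2·9.81) = 34.23 m

h_f ≈ 34.2 m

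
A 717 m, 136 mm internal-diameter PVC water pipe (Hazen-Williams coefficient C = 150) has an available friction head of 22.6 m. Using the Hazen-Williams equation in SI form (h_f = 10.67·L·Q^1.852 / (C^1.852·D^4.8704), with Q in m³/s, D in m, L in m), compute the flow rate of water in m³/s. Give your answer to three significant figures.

Q ≈ 0.0340 m³/s

Rearranging: Q = [h_f·C^1.852·D^4.8704 / (10.67·L)]^(1/1.852)
Q = [22.6·150^1.852·0.136^4.8704 / (10.67·717)]^0.540 = 0.03401 m³/s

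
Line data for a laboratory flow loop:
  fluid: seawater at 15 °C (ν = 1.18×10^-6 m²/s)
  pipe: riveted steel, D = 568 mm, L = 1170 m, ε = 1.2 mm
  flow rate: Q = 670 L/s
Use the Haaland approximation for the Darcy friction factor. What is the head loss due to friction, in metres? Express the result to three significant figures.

V = 4Q/(πD²) = 4·0.670/(π·0.568²) = 2.644 m/s
Re = VD/ν = 2.644·0.568/1.18×10^-6 = 1.27×10^6 → turbulent
ε/D = 1.2/568 = 0.00211
Haaland: f = 0.02394
h_f = f(L/D)V²/(2g) = 0.02394·(1170/0.568)·2.644²/(2·9.81) = 17.57 m

h_f ≈ 17.6 m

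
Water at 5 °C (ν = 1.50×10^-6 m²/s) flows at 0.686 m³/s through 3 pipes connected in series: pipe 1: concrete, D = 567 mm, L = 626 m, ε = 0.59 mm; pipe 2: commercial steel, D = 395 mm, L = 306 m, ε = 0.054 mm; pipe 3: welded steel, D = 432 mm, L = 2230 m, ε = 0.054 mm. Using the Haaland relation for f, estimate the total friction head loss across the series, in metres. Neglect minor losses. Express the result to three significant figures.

H ≈ 102 m

Pipe 1: V = 2.717 m/s, Re = 1.03×10^6, ε/D = 0.00104, f = 0.02012, h_1 = f(L/D)V²/2g = 8.357 m
Pipe 2: V = 5.598 m/s, Re = 1.47×10^6, ε/D = 1.37×10^-4, f = 0.01352, h_2 = f(L/D)V²/2g = 16.73 m
Pipe 3: V = 4.680 m/s, Re = 1.35×10^6, ε/D = 1.25×10^-4, f = 0.01342, h_3 = f(L/D)V²/2g = 77.34 m
Series → Q common, losses add: H = Σh = 102.4 m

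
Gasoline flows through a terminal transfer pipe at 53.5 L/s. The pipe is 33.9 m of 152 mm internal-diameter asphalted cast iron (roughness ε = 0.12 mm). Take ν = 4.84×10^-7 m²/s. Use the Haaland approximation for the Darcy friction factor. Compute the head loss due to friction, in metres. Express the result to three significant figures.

h_f ≈ 1.87 m

V = 4Q/(πD²) = 4·0.0535/(π·0.152²) = 2.948 m/s
Re = VD/ν = 2.948·0.152/4.84×10^-7 = 9.26×10^5 → turbulent
ε/D = 0.12/152 = 7.89×10^-4
Haaland: f = 0.01893
h_f = f(L/D)V²/(2g) = 0.01893·(33.9/0.152)·2.948²/(2·9.81) = 1.871 m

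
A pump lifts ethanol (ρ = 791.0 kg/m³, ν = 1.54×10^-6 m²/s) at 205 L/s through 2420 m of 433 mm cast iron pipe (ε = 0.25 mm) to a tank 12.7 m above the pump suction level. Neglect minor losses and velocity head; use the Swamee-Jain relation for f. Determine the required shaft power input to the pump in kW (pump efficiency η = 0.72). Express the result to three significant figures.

P_shaft ≈ 50.6 kW

V = 4Q/(πD²) = 1.392 m/s; Re = 3.91×10^5; ε/D = 5.77×10^-4; f = 0.01847
h_f = f(L/D)V²/2g = 10.19 m
Total head H = z + h_f = 12.7 + 10.19 = 22.89 m
P_hyd = ρgQH = 791.0·9.81·0.205·22.89 = 36.42 kW
P_shaft = P_hyd/η = 36.42/0.72 = 50.58 kW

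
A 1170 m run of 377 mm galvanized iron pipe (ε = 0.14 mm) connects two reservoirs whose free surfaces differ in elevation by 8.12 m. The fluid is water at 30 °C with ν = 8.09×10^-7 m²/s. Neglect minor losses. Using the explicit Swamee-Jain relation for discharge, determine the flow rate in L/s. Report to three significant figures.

Q ≈ 198 L/s

Swamee-Jain (Type II): Q = -0.965·√(gD⁵h_f/L)·ln[ε/(3.7D) + √(3.17ν²L/(gD³h_f))]
√(gD⁵h_f/L) = √(9.81·0.377⁵·8.12/1170) = 0.02277
ε/(3.7D) = 1.00×10^-4; √(3.17ν²L/(gD³h_f)) = 2.38×10^-5
Q = -0.965·0.02277·ln(1.242×10^-4) = 0.1976 m³/s
Check: V = 1.77 m/s, Re = 8.25×10^5, f = 0.01648, h_f = 8.17 m ≈ 8.12 m ✓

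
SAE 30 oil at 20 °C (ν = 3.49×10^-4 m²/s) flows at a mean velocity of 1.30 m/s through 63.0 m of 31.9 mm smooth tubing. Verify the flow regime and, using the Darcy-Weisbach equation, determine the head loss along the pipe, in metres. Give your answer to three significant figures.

Re = VD/ν = 1.30·0.03190/3.49×10^-4 = 119 → laminar (Re < 2300)
f = 64/Re = 0.5386
h_f = f(L/D)V²/(2g) = 0.5386·(63.0/0.03190)·1.30²/(2·9.81) = 91.62 m

h_f ≈ 91.6 m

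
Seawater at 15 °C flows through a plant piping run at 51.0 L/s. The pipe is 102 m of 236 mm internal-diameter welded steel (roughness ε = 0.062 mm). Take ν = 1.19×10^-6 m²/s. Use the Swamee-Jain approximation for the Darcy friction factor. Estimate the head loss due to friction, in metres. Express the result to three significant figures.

h_f ≈ 0.517 m

V = 4Q/(πD²) = 4·0.0510/(π·0.236²) = 1.166 m/s
Re = VD/ν = 1.166·0.236/1.19×10^-6 = 2.31×10^5 → turbulent
ε/D = 0.062/236 = 2.63×10^-4
Swamee-Jain: f = 0.01726
h_f = f(L/D)V²/(2g) = 0.01726·(102/0.236)·1.166²/(2·9.81) = 0.5168 m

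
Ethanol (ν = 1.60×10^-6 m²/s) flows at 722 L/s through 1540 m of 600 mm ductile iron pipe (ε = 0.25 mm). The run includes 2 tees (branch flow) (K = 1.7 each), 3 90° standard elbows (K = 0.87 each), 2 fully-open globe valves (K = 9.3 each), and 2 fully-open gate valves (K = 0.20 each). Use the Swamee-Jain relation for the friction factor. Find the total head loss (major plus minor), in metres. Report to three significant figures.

H_L ≈ 22.6 m

V = 4Q/(πD²) = 2.554 m/s; V²/2g = 0.3323 m
Re = 9.58×10^5, ε/D = 4.17×10^-4 → f = 0.01673 (Swamee-Jain)
Major: h_f = f(L/D)·V²/2g = 0.01673·2567·0.3323 = 14.27 m
Minor: ΣK = 25.0; h_m = ΣK·V²/2g = 8.312 m
Total H_L = 14.27 + 8.312 = 22.59 m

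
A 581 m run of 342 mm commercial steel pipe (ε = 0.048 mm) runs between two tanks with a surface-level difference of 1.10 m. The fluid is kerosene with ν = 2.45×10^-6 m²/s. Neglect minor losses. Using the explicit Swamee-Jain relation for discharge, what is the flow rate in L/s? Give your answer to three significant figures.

Swamee-Jain (Type II): Q = -0.965·√(gD⁵h_f/L)·ln[ε/(3.7D) + √(3.17ν²L/(gD³h_f))]
√(gD⁵h_f/L) = √(9.81·0.342⁵·1.10/581) = 0.009322
ε/(3.7D) = 3.79×10^-5; √(3.17ν²L/(gD³h_f)) = 1.60×10^-4
Q = -0.965·0.009322·ln(1.980×10^-4) = 0.07671 m³/s
Check: V = 0.835 m/s, Re = 1.17×10^5, f = 0.01819, h_f = 1.10 m ≈ 1.10 m ✓

Q ≈ 76.7 L/s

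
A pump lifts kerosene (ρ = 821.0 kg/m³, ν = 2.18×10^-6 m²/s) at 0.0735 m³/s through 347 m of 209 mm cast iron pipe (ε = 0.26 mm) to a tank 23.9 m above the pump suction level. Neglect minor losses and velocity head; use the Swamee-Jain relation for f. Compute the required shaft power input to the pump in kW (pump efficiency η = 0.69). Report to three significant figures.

P_shaft ≈ 27.9 kW

V = 4Q/(πD²) = 2.142 m/s; Re = 2.05×10^5; ε/D = 0.00124; f = 0.02207
h_f = f(L/D)V²/2g = 8.574 m
Total head H = z + h_f = 23.9 + 8.574 = 32.47 m
P_hyd = ρgQH = 821.0·9.81·0.0735·32.47 = 19.22 kW
P_shaft = P_hyd/η = 19.22/0.69 = 27.86 kW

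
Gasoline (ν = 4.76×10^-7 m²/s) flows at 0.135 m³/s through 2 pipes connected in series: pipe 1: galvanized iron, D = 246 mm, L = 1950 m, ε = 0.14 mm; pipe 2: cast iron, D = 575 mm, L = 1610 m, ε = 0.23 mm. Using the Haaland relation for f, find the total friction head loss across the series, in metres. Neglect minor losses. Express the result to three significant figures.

Pipe 1: V = 2.840 m/s, Re = 1.47×10^6, ε/D = 5.69×10^-4, f = 0.01751, h_1 = f(L/D)V²/2g = 57.06 m
Pipe 2: V = 0.5199 m/s, Re = 6.28×10^5, ε/D = 4.00×10^-4, f = 0.01672, h_2 = f(L/D)V²/2g = 0.6450 m
Series → Q common, losses add: H = Σh = 57.70 m

H ≈ 57.7 m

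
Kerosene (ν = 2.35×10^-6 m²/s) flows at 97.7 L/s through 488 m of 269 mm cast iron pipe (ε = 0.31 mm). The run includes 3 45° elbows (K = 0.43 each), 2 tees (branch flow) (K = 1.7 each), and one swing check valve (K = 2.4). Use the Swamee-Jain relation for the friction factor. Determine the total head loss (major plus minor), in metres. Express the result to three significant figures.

V = 4Q/(πD²) = 1.719 m/s; V²/2g = 0.1506 m
Re = 1.97×10^5, ε/D = 0.00115 → f = 0.02179 (Swamee-Jain)
Major: h_f = f(L/D)·V²/2g = 0.02179·1814·0.1506 = 5.955 m
Minor: ΣK = 7.09; h_m = ΣK·V²/2g = 1.068 m
Total H_L = 5.955 + 1.068 = 7.023 m

H_L ≈ 7.02 m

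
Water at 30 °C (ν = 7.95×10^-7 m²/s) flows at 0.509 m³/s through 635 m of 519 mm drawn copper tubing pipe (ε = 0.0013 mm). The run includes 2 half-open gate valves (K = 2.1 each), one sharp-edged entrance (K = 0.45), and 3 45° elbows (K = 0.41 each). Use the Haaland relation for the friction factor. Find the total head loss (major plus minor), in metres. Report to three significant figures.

H_L ≈ 5.64 m

V = 4Q/(πD²) = 2.406 m/s; V²/2g = 0.2950 m
Re = 1.57×10^6, ε/D = 2.50×10^-6 → f = 0.01081 (Haaland)
Major: h_f = f(L/D)·V²/2g = 0.01081·1224·0.2950 = 3.902 m
Minor: ΣK = 5.88; h_m = ΣK·V²/2g = 1.735 m
Total H_L = 3.902 + 1.735 = 5.637 m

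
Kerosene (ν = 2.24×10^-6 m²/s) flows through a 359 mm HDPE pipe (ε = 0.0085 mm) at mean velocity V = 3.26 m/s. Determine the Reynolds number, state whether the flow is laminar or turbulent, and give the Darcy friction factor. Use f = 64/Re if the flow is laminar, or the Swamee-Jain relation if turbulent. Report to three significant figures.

Re = VD/ν = 3.260·0.359/2.24×10^-6 = 5.22×10^5
Re > 4000 → turbulent; ε/D = 2.37×10^-5
Swamee-Jain: f = 0.01337

Re ≈ 5.22×10^5; turbulent; f ≈ 0.0134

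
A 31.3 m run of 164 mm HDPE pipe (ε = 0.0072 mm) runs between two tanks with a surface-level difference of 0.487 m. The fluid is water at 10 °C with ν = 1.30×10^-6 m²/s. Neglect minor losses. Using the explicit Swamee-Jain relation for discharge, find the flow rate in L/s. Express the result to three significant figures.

Q ≈ 37.8 L/s

Swamee-Jain (Type II): Q = -0.965·√(gD⁵h_f/L)·ln[ε/(3.7D) + √(3.17ν²L/(gD³h_f))]
√(gD⁵h_f/L) = √(9.81·0.164⁵·0.487/31.3) = 0.004255
ε/(3.7D) = 1.19×10^-5; √(3.17ν²L/(gD³h_f)) = 8.92×10^-5
Q = -0.965·0.004255·ln(1.011×10^-4) = 0.03778 m³/s
Check: V = 1.79 m/s, Re = 2.26×10^5, f = 0.01560, h_f = 0.485 m ≈ 0.487 m ✓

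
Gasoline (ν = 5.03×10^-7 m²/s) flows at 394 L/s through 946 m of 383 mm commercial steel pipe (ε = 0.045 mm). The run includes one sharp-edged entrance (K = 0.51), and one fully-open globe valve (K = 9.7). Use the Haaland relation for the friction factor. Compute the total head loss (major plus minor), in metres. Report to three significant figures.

V = 4Q/(πD²) = 3.420 m/s; V²/2g = 0.5961 m
Re = 2.60×10^6, ε/D = 1.17×10^-4 → f = 0.01289 (Haaland)
Major: h_f = f(L/D)·V²/2g = 0.01289·2470·0.5961 = 18.99 m
Minor: ΣK = 10.2; h_m = ΣK·V²/2g = 6.086 m
Total H_L = 18.99 + 6.086 = 25.07 m

H_L ≈ 25.1 m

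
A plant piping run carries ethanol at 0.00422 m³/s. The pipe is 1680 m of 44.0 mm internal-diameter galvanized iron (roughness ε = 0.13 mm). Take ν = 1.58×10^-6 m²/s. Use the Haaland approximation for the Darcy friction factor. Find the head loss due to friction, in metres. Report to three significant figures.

V = 4Q/(πD²) = 4·0.00422/(π·0.0440²) = 2.775 m/s
Re = VD/ν = 2.775·0.0440/1.58×10^-6 = 7.73×10^4 → turbulent
ε/D = 0.13/44.0 = 0.00295
Haaland: f = 0.02761
h_f = f(L/D)V²/(2g) = 0.02761·(1680/0.0440)·2.775²/(2·9.81) = 413.9 m

h_f ≈ 414 m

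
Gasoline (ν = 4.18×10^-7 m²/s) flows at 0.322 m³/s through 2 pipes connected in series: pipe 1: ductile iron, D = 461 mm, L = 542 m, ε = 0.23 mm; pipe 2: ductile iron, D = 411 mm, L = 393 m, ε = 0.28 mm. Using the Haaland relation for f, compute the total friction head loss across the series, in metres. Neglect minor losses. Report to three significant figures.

Pipe 1: V = 1.929 m/s, Re = 2.13×10^6, ε/D = 4.99×10^-4, f = 0.01694, h_1 = f(L/D)V²/2g = 3.777 m
Pipe 2: V = 2.427 m/s, Re = 2.39×10^6, ε/D = 6.81×10^-4, f = 0.01811, h_2 = f(L/D)V²/2g = 5.199 m
Series → Q common, losses add: H = Σh = 8.976 m

H ≈ 8.98 m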